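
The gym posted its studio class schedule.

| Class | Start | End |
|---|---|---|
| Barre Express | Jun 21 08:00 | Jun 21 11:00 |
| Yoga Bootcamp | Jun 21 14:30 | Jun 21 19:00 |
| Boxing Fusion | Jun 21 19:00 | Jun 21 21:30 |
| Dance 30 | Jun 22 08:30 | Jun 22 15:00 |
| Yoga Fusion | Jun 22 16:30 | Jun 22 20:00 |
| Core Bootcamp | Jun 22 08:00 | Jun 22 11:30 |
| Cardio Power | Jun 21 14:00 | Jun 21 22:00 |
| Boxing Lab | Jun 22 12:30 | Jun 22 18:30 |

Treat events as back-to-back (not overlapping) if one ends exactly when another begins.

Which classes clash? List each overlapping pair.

Sorted by start: Barre Express, Cardio Power, Yoga Bootcamp, Boxing Fusion, Core Bootcamp, Dance 30, Boxing Lab, Yoga Fusion.
Cardio Power starts after Barre Express ends; Barre Express is clear from here.
Yoga Bootcamp starts before Cardio Power ends → Cardio Power and Yoga Bootcamp overlap.
Boxing Fusion starts before Cardio Power ends → Cardio Power and Boxing Fusion overlap.
Core Bootcamp starts after Cardio Power ends; Cardio Power is clear from here.
Boxing Fusion starts exactly when Yoga Bootcamp ends (back-to-back, no overlap); Yoga Bootcamp is clear from here.
Core Bootcamp starts after Boxing Fusion ends; Boxing Fusion is clear from here.
Dance 30 starts before Core Bootcamp ends → Core Bootcamp and Dance 30 overlap.
Boxing Lab starts after Core Bootcamp ends; Core Bootcamp is clear from here.
Boxing Lab starts before Dance 30 ends → Dance 30 and Boxing Lab overlap.
Yoga Fusion starts after Dance 30 ends.
Yoga Fusion starts before Boxing Lab ends → Boxing Lab and Yoga Fusion overlap.

Boxing Fusion & Cardio Power, Boxing Lab & Dance 30, Boxing Lab & Yoga Fusion, Cardio Power & Yoga Bootcamp, Core Bootcamp & Dance 30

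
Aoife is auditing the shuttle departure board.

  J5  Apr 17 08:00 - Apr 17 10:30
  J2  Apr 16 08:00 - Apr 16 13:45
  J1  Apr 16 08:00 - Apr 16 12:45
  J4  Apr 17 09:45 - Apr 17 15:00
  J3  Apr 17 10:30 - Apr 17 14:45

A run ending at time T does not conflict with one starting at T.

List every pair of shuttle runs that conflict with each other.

Check each pair: they overlap iff neither finishes before the other starts.
Sorted by start: J1, J2, J5, J4, J3.
J2 starts before J1 ends → J1 and J2 overlap.
J5 starts after J1 ends, so J1 has no further overlaps.
J5 starts after J2 ends, so J2 has no further overlaps.
J4 starts before J5 ends → J5 and J4 overlap.
J3 starts exactly when J5 ends (back-to-back, no overlap).
J3 starts before J4 ends → J4 and J3 overlap.

J1 & J2, J3 & J4, J4 & J5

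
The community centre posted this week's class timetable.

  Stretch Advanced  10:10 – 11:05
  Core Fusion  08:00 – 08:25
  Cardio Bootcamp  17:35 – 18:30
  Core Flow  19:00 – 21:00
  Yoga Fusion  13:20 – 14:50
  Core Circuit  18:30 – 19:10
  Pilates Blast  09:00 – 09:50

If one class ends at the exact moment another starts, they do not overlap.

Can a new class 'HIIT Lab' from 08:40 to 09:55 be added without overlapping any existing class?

No — it overlaps Pilates Blast

Core Fusion: ends 08:25 at or before HIIT Lab starts 08:40 → clear.
Pilates Blast: starts 09:00 before HIIT Lab ends 09:55, and ends 09:50 after HIIT Lab starts 08:40 → overlap.
Stretch Advanced: starts 10:10 at or after HIIT Lab ends 09:55 → clear.
Yoga Fusion: starts 13:20 at or after HIIT Lab ends 09:55 → clear.
Cardio Bootcamp: starts 17:35 at or after HIIT Lab ends 09:55 → clear.
Core Circuit: starts 18:30 at or after HIIT Lab ends 09:55 → clear.
Core Flow: starts 19:00 at or after HIIT Lab ends 09:55 → clear.
HIIT Lab overlaps Pilates Blast.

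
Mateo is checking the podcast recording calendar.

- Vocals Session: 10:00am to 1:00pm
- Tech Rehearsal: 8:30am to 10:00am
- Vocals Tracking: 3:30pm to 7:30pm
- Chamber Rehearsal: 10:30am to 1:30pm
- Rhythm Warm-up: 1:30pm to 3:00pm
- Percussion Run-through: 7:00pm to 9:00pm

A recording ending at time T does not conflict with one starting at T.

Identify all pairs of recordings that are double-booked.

Sorted by start: Tech Rehearsal, Vocals Session, Chamber Rehearsal, Rhythm Warm-up, Vocals Tracking, Percussion Run-through.
Vocals Session starts exactly when Tech Rehearsal ends (back-to-back, no overlap); Tech Rehearsal is clear from here.
Chamber Rehearsal starts before Vocals Session ends → Vocals Session and Chamber Rehearsal overlap.
Rhythm Warm-up starts after Vocals Session ends; Vocals Session is clear from here.
Rhythm Warm-up starts exactly when Chamber Rehearsal ends (back-to-back, no overlap); Chamber Rehearsal is clear from here.
Vocals Tracking starts after Rhythm Warm-up ends; Rhythm Warm-up is clear from here.
Percussion Run-through starts before Vocals Tracking ends → Vocals Tracking and Percussion Run-through overlap.

Chamber Rehearsal & Vocals Session, Percussion Run-through & Vocals Tracking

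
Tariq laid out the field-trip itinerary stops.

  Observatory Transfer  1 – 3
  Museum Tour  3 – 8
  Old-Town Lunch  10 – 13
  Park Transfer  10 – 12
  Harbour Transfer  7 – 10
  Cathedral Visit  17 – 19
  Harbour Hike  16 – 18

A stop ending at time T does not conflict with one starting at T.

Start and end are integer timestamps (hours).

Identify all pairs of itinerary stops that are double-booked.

Cathedral Visit & Harbour Hike, Harbour Transfer & Museum Tour, Old-Town Lunch & Park Transfer

Sorted by start: Observatory Transfer, Museum Tour, Harbour Transfer, Old-Town Lunch, Park Transfer, Harbour Hike, Cathedral Visit.
Museum Tour starts exactly when Observatory Transfer ends (back-to-back, no overlap); Observatory Transfer is clear from here.
Harbour Transfer starts before Museum Tour ends → Museum Tour and Harbour Transfer overlap.
Old-Town Lunch starts after Museum Tour ends; Museum Tour is clear from here.
Old-Town Lunch starts exactly when Harbour Transfer ends (back-to-back, no overlap); Harbour Transfer is clear from here.
Park Transfer starts before Old-Town Lunch ends → Old-Town Lunch and Park Transfer overlap.
Harbour Hike starts after Old-Town Lunch ends; Old-Town Lunch is clear from here.
Harbour Hike starts after Park Transfer ends; Park Transfer is clear from here.
Cathedral Visit starts before Harbour Hike ends → Harbour Hike and Cathedral Visit overlap.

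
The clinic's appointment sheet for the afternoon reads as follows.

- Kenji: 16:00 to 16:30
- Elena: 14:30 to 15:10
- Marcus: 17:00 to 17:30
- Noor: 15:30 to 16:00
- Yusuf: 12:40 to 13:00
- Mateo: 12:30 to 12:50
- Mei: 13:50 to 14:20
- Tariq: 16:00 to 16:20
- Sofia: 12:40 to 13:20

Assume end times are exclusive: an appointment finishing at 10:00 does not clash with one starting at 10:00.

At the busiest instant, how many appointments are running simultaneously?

Walk through starts and ends in time order (an end at T is processed before a start at T):
12:30 start Mateo → 1
12:40 start Sofia → 2
12:40 start Yusuf → 3
12:50 end Mateo → 2
13:00 end Yusuf → 1
13:20 end Sofia → 0
13:50 start Mei → 1
14:20 end Mei → 0
14:30 start Elena → 1
15:10 end Elena → 0
15:30 start Noor → 1
16:00 end Noor → 0
16:00 start Kenji → 1
16:00 start Tariq → 2
16:20 end Tariq → 1
16:30 end Kenji → 0
17:00 start Marcus → 1
17:30 end Marcus → 0
Peak is 3, at 12:40 (Mateo, Sofia, Yusuf).

3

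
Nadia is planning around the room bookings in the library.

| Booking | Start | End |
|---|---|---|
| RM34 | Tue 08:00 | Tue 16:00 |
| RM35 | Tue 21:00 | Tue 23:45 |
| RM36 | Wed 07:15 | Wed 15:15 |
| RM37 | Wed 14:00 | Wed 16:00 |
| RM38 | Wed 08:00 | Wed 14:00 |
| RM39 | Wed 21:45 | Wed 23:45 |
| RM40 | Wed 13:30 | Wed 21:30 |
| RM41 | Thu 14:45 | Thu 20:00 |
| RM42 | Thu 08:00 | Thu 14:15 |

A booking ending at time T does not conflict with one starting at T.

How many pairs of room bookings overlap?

Sorted by start: RM34, RM35, RM36, RM38, RM40, RM37, RM39, RM42, RM41.
RM35 starts after RM34 ends — done with RM34.
RM36 starts after RM35 ends — done with RM35.
RM38 starts before RM36 ends → RM36 and RM38 overlap.
RM40 starts before RM36 ends → RM36 and RM40 overlap.
RM37 starts before RM36 ends → RM36 and RM37 overlap.
RM39 starts after RM36 ends — done with RM36.
RM40 starts before RM38 ends → RM38 and RM40 overlap.
RM37 starts exactly when RM38 ends (back-to-back, no overlap) — done with RM38.
RM37 starts before RM40 ends → RM40 and RM37 overlap.
RM39 starts after RM40 ends — done with RM40.
RM39 starts after RM37 ends — done with RM37.
RM42 starts after RM39 ends — done with RM39.
RM41 starts after RM42 ends.
Overlapping pairs: RM36 & RM37, RM36 & RM38, RM36 & RM40, RM37 & RM40, RM38 & RM40 — 5 in total.

5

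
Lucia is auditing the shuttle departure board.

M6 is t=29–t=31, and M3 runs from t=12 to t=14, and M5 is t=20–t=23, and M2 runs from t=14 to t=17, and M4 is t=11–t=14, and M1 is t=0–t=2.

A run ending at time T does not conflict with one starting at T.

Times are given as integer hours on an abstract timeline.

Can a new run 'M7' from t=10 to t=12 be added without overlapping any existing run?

M1: ends t=2 at or before M7 starts t=10 → clear.
M4: starts t=11 before M7 ends t=12, and ends t=14 after M7 starts t=10 → overlap.
M3: starts t=12 at or after M7 ends t=12 → clear.
M2: starts t=14 at or after M7 ends t=12 → clear.
M5: starts t=20 at or after M7 ends t=12 → clear.
M6: starts t=29 at or after M7 ends t=12 → clear.
M7 overlaps M4.

No — it overlaps M4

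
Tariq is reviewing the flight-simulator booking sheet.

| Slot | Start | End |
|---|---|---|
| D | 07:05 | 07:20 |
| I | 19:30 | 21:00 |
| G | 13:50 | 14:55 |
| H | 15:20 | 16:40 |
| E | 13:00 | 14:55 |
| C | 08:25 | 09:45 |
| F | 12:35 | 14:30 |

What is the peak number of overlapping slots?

3

Sort all start/end points and keep a running count:
07:05 start D → 1
07:20 end D → 0
08:25 start C → 1
09:45 end C → 0
12:35 start F → 1
13:00 start E → 2
13:50 start G → 3
14:30 end F → 2
14:55 end E → 1
14:55 end G → 0
15:20 start H → 1
16:40 end H → 0
19:30 start I → 1
21:00 end I → 0
Peak is 3, at 13:50 (E, F, G).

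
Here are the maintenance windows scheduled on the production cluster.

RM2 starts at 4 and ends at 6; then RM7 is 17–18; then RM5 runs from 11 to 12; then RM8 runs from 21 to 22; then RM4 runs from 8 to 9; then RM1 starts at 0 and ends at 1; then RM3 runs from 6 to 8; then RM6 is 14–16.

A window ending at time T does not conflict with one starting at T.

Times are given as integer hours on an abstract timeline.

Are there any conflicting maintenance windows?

No

Sorted by start: RM1, RM2, RM3, RM4, RM5, RM6, RM7, RM8.
RM2 starts after RM1 ends, so nothing later overlaps RM1 either.
RM3 starts exactly when RM2 ends (back-to-back, no overlap), so nothing later overlaps RM2 either.
RM4 starts exactly when RM3 ends (back-to-back, no overlap), so nothing later overlaps RM3 either.
RM5 starts after RM4 ends, so nothing later overlaps RM4 either.
RM6 starts after RM5 ends, so nothing later overlaps RM5 either.
RM7 starts after RM6 ends, so nothing later overlaps RM6 either.
RM8 starts after RM7 ends.
Every pair is clear; the schedule has no overlaps.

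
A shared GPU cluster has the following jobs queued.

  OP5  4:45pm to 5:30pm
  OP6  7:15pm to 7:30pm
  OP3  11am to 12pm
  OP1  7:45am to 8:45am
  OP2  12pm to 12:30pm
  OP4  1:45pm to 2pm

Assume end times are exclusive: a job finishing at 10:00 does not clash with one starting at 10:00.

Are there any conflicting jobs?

Sorted by start: OP1, OP3, OP2, OP4, OP5, OP6.
OP3 starts after OP1 ends, so nothing later overlaps OP1 either.
OP2 starts exactly when OP3 ends (back-to-back, no overlap), so nothing later overlaps OP3 either.
OP4 starts after OP2 ends, so nothing later overlaps OP2 either.
OP5 starts after OP4 ends, so nothing later overlaps OP4 either.
OP6 starts after OP5 ends.
Every pair is clear; the schedule has no overlaps.

No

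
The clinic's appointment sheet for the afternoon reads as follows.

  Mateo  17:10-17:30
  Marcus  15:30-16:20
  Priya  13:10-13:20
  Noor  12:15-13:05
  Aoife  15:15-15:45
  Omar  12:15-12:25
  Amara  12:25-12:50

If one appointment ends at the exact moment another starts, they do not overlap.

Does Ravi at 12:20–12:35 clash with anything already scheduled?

Omar: starts 12:15 before Ravi ends 12:35, and ends 12:25 after Ravi starts 12:20 → overlap.
Noor: starts 12:15 before Ravi ends 12:35, and ends 13:05 after Ravi starts 12:20 → overlap.
Amara: starts 12:25 before Ravi ends 12:35, and ends 12:50 after Ravi starts 12:20 → overlap.
Priya: starts 13:10 at or after Ravi ends 12:35 → clear.
Aoife: starts 15:15 at or after Ravi ends 12:35 → clear.
Marcus: starts 15:30 at or after Ravi ends 12:35 → clear.
Mateo: starts 17:10 at or after Ravi ends 12:35 → clear.
Ravi overlaps Omar, Noor, Amara.

Yes — it overlaps Amara, Noor, Omar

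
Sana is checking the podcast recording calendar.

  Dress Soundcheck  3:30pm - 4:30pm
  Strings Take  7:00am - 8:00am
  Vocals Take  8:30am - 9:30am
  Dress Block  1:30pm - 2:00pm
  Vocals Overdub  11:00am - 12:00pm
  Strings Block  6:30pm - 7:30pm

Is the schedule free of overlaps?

Yes

Sorted by start: Strings Take, Vocals Take, Vocals Overdub, Dress Block, Dress Soundcheck, Strings Block.
Vocals Take starts after Strings Take ends; Strings Take is clear from here.
Vocals Overdub starts after Vocals Take ends; Vocals Take is clear from here.
Dress Block starts after Vocals Overdub ends; Vocals Overdub is clear from here.
Dress Soundcheck starts after Dress Block ends; Dress Block is clear from here.
Strings Block starts after Dress Soundcheck ends.
Every pair is clear; the schedule has no overlaps.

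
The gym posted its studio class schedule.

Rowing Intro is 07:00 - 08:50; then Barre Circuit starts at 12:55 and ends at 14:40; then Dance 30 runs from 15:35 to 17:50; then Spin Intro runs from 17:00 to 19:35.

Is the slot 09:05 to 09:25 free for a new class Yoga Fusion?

Rowing Intro: ends 08:50 at or before Yoga Fusion starts 09:05 → clear.
Barre Circuit: starts 12:55 at or after Yoga Fusion ends 09:25 → clear.
Dance 30: starts 15:35 at or after Yoga Fusion ends 09:25 → clear.
Spin Intro: starts 17:00 at or after Yoga Fusion ends 09:25 → clear.

Yes — the slot is free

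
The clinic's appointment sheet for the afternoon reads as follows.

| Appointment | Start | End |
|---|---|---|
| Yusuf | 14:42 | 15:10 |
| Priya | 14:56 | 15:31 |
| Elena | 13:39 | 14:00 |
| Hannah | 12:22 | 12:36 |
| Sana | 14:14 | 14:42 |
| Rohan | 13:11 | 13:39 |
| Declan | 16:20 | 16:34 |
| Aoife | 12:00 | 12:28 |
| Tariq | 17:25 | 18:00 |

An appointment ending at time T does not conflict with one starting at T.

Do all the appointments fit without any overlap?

Check each pair: they overlap iff neither finishes before the other starts.
Sorted by start: Aoife, Hannah, Rohan, Elena, Sana, Yusuf, Priya, Declan, Tariq.
Hannah starts before Aoife ends → Aoife and Hannah overlap.
That's a conflict, so the schedule is not conflict-free.

No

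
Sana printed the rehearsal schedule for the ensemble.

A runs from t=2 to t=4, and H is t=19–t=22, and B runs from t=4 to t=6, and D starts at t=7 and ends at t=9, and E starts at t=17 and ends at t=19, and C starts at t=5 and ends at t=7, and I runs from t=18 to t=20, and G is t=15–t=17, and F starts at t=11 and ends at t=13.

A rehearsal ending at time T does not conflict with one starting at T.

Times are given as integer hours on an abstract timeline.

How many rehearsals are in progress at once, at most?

Sort all start/end points and keep a running count:
t=2 start A → 1
t=4 end A → 0
t=4 start B → 1
t=5 start C → 2
t=6 end B → 1
t=7 end C → 0
t=7 start D → 1
t=9 end D → 0
t=11 start F → 1
t=13 end F → 0
t=15 start G → 1
t=17 end G → 0
t=17 start E → 1
t=18 start I → 2
t=19 end E → 1
t=19 start H → 2
t=20 end I → 1
t=22 end H → 0
Peak is 2, at t=5 (B, C).

2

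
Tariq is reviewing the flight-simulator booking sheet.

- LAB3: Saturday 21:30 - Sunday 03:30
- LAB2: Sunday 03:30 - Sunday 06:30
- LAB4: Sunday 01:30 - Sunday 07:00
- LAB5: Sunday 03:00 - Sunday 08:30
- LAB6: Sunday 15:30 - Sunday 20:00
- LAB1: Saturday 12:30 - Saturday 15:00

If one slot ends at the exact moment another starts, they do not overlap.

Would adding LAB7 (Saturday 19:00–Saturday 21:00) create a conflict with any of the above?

LAB1: ends Saturday 15:00 at or before LAB7 starts Saturday 19:00 → clear.
LAB3: starts Saturday 21:30 at or after LAB7 ends Saturday 21:00 → clear.
LAB4: starts Sunday 01:30 at or after LAB7 ends Saturday 21:00 → clear.
LAB5: starts Sunday 03:00 at or after LAB7 ends Saturday 21:00 → clear.
LAB2: starts Sunday 03:30 at or after LAB7 ends Saturday 21:00 → clear.
LAB6: starts Sunday 15:30 at or after LAB7 ends Saturday 21:00 → clear.

No — it doesn't clash with anything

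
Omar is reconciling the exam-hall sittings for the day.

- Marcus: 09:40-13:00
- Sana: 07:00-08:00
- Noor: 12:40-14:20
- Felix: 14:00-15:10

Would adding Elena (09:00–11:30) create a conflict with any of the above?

Sana: ends 08:00 at or before Elena starts 09:00 → clear.
Marcus: starts 09:40 before Elena ends 11:30, and ends 13:00 after Elena starts 09:00 → overlap.
Noor: starts 12:40 at or after Elena ends 11:30 → clear.
Felix: starts 14:00 at or after Elena ends 11:30 → clear.
Elena overlaps Marcus.

Yes — it overlaps Marcus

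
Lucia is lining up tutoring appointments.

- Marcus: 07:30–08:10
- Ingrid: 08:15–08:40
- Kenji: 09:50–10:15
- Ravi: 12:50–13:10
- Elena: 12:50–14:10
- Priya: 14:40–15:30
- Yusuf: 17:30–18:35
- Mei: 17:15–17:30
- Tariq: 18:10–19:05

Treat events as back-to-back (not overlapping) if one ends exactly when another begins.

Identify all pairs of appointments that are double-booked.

Elena & Ravi, Tariq & Yusuf

Sorted by start: Marcus, Ingrid, Kenji, Ravi, Elena, Priya, Mei, Yusuf, Tariq.
Ingrid starts after Marcus ends — done with Marcus.
Kenji starts after Ingrid ends — done with Ingrid.
Ravi starts after Kenji ends — done with Kenji.
Elena starts before Ravi ends → Ravi and Elena overlap.
Priya starts after Ravi ends — done with Ravi.
Priya starts after Elena ends — done with Elena.
Mei starts after Priya ends — done with Priya.
Yusuf starts exactly when Mei ends (back-to-back, no overlap) — done with Mei.
Tariq starts before Yusuf ends → Yusuf and Tariq overlap.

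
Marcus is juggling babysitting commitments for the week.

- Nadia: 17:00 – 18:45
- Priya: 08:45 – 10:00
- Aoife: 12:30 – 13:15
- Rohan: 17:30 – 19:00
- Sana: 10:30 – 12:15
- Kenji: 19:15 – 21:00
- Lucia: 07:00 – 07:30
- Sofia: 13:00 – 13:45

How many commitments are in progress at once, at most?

Sweep the timeline, counting +1 at each start and −1 at each end (ends before starts at a tie):
07:00 start Lucia → 1
07:30 end Lucia → 0
08:45 start Priya → 1
10:00 end Priya → 0
10:30 start Sana → 1
12:15 end Sana → 0
12:30 start Aoife → 1
13:00 start Sofia → 2
13:15 end Aoife → 1
13:45 end Sofia → 0
17:00 start Nadia → 1
17:30 start Rohan → 2
18:45 end Nadia → 1
19:00 end Rohan → 0
19:15 start Kenji → 1
21:00 end Kenji → 0
Peak is 2, at 13:00 (Aoife, Sofia).

2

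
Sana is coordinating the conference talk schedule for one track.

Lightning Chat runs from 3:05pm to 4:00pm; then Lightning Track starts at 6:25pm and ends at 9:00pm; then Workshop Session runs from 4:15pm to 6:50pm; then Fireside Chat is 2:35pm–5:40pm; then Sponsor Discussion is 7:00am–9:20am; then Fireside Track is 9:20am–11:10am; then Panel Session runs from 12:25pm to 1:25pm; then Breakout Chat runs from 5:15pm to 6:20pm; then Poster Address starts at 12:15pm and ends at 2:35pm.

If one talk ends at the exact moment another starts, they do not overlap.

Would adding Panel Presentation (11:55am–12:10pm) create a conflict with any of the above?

No — it doesn't clash with anything

Sponsor Discussion: ends 9:20am at or before Panel Presentation starts 11:55am → clear.
Fireside Track: ends 11:10am at or before Panel Presentation starts 11:55am → clear.
Poster Address: starts 12:15pm at or after Panel Presentation ends 12:10pm → clear.
Panel Session: starts 12:25pm at or after Panel Presentation ends 12:10pm → clear.
Fireside Chat: starts 2:35pm at or after Panel Presentation ends 12:10pm → clear.
Lightning Chat: starts 3:05pm at or after Panel Presentation ends 12:10pm → clear.
Workshop Session: starts 4:15pm at or after Panel Presentation ends 12:10pm → clear.
Breakout Chat: starts 5:15pm at or after Panel Presentation ends 12:10pm → clear.
Lightning Track: starts 6:25pm at or after Panel Presentation ends 12:10pm → clear.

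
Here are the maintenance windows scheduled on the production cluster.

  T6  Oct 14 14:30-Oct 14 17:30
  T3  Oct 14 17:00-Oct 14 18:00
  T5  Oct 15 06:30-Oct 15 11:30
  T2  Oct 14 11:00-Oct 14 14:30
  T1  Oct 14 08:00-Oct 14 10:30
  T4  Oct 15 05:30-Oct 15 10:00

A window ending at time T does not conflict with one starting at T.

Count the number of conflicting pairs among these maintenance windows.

Sorted by start: T1, T2, T6, T3, T4, T5.
T2 starts after T1 ends, so T1 has no further overlaps.
T6 starts exactly when T2 ends (back-to-back, no overlap), so T2 has no further overlaps.
T3 starts before T6 ends → T6 and T3 overlap.
T4 starts after T6 ends, so T6 has no further overlaps.
T4 starts after T3 ends, so T3 has no further overlaps.
T5 starts before T4 ends → T4 and T5 overlap.
Overlapping pairs: T3 & T6, T4 & T5 — 2 in total.

2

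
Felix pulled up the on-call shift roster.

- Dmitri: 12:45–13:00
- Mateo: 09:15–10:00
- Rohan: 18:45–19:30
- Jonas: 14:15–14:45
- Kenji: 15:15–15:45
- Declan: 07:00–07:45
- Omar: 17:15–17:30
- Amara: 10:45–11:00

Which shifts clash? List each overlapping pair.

no overlapping pairs

Sorted by start: Declan, Mateo, Amara, Dmitri, Jonas, Kenji, Omar, Rohan.
Mateo starts after Declan ends — done with Declan.
Amara starts after Mateo ends — done with Mateo.
Dmitri starts after Amara ends — done with Amara.
Jonas starts after Dmitri ends — done with Dmitri.
Kenji starts after Jonas ends — done with Jonas.
Omar starts after Kenji ends — done with Kenji.
Rohan starts after Omar ends.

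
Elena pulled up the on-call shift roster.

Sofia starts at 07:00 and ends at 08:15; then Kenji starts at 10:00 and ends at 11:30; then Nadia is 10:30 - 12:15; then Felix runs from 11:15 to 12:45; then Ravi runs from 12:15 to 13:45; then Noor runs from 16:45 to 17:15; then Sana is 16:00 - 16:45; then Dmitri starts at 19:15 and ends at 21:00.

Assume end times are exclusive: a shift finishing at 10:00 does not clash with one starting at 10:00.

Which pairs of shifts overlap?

Sorted by start: Sofia, Kenji, Nadia, Felix, Ravi, Sana, Noor, Dmitri.
Kenji starts after Sofia ends, so nothing later overlaps Sofia either.
Nadia starts before Kenji ends → Kenji and Nadia overlap.
Felix starts before Kenji ends → Kenji and Felix overlap.
Ravi starts after Kenji ends, so nothing later overlaps Kenji either.
Felix starts before Nadia ends → Nadia and Felix overlap.
Ravi starts exactly when Nadia ends (back-to-back, no overlap), so nothing later overlaps Nadia either.
Ravi starts before Felix ends → Felix and Ravi overlap.
Sana starts after Felix ends, so nothing later overlaps Felix either.
Sana starts after Ravi ends, so nothing later overlaps Ravi either.
Noor starts exactly when Sana ends (back-to-back, no overlap), so nothing later overlaps Sana either.
Dmitri starts after Noor ends.

Felix & Kenji, Felix & Nadia, Felix & Ravi, Kenji & Nadia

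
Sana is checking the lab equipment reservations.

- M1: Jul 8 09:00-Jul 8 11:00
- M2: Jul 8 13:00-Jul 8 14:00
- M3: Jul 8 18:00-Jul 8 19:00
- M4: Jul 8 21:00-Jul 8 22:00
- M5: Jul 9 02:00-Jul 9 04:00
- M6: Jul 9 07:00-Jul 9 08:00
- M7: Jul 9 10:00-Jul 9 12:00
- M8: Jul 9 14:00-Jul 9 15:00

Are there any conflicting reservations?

Sorted by start: M1, M2, M3, M4, M5, M6, M7, M8.
M2 starts after M1 ends, so nothing later overlaps M1 either.
M3 starts after M2 ends, so nothing later overlaps M2 either.
M4 starts after M3 ends, so nothing later overlaps M3 either.
M5 starts after M4 ends, so nothing later overlaps M4 either.
M6 starts after M5 ends, so nothing later overlaps M5 either.
M7 starts after M6 ends, so nothing later overlaps M6 either.
M8 starts after M7 ends.
Every pair is clear; the schedule has no overlaps.

No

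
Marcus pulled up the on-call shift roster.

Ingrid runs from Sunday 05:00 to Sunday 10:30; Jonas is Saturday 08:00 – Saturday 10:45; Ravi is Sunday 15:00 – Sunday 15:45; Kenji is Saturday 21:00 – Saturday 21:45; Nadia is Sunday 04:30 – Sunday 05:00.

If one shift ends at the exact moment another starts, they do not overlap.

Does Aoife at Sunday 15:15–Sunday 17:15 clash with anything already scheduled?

Jonas: ends Saturday 10:45 at or before Aoife starts Sunday 15:15 → clear.
Kenji: ends Saturday 21:45 at or before Aoife starts Sunday 15:15 → clear.
Nadia: ends Sunday 05:00 at or before Aoife starts Sunday 15:15 → clear.
Ingrid: ends Sunday 10:30 at or before Aoife starts Sunday 15:15 → clear.
Ravi: starts Sunday 15:00 before Aoife ends Sunday 17:15, and ends Sunday 15:45 after Aoife starts Sunday 15:15 → overlap.
Aoife overlaps Ravi.

Yes — it overlaps Ravi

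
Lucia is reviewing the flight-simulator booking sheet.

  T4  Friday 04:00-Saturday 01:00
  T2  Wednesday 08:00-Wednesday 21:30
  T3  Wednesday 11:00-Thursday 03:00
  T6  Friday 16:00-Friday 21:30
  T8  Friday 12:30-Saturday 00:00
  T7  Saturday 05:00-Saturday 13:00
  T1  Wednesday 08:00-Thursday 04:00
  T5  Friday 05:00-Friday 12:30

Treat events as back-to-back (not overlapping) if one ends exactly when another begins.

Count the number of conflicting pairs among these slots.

Sorted by start: T1, T2, T3, T4, T5, T8, T6, T7.
T2 starts before T1 ends → T1 and T2 overlap.
T3 starts before T1 ends → T1 and T3 overlap.
T4 starts after T1 ends; T1 is clear from here.
T3 starts before T2 ends → T2 and T3 overlap.
T4 starts after T2 ends; T2 is clear from here.
T4 starts after T3 ends; T3 is clear from here.
T5 starts before T4 ends → T4 and T5 overlap.
T8 starts before T4 ends → T4 and T8 overlap.
T6 starts before T4 ends → T4 and T6 overlap.
T7 starts after T4 ends.
T8 starts exactly when T5 ends (back-to-back, no overlap); T5 is clear from here.
T6 starts before T8 ends → T8 and T6 overlap.
T7 starts after T8 ends.
T7 starts after T6 ends.
Overlapping pairs: T1 & T2, T1 & T3, T2 & T3, T4 & T5, T4 & T6, T4 & T8, T6 & T8 — 7 in total.

7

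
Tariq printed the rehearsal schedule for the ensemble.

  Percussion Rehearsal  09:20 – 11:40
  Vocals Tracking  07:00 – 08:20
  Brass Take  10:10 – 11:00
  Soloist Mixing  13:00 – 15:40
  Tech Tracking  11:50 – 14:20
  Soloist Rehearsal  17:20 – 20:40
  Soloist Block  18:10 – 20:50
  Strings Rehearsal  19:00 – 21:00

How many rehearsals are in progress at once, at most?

3

Sweep the timeline, counting +1 at each start and −1 at each end (ends before starts at a tie):
07:00 start Vocals Tracking → 1
08:20 end Vocals Tracking → 0
09:20 start Percussion Rehearsal → 1
10:10 start Brass Take → 2
11:00 end Brass Take → 1
11:40 end Percussion Rehearsal → 0
11:50 start Tech Tracking → 1
13:00 start Soloist Mixing → 2
14:20 end Tech Tracking → 1
15:40 end Soloist Mixing → 0
17:20 start Soloist Rehearsal → 1
18:10 start Soloist Block → 2
19:00 start Strings Rehearsal → 3
20:40 end Soloist Rehearsal → 2
20:50 end Soloist Block → 1
21:00 end Strings Rehearsal → 0
Peak is 3, at 19:00 (Soloist Block, Soloist Rehearsal, Strings Rehearsal).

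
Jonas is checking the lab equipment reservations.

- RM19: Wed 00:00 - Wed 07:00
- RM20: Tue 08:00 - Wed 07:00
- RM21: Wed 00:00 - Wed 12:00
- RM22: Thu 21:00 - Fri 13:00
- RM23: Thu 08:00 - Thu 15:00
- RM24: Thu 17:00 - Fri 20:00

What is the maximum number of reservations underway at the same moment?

3

Walk through starts and ends in time order (an end at T is processed before a start at T):
Tue 08:00 start RM20 → 1
Wed 00:00 start RM19 → 2
Wed 00:00 start RM21 → 3
Wed 07:00 end RM19 → 2
Wed 07:00 end RM20 → 1
Wed 12:00 end RM21 → 0
Thu 08:00 start RM23 → 1
Thu 15:00 end RM23 → 0
Thu 17:00 start RM24 → 1
Thu 21:00 start RM22 → 2
Fri 13:00 end RM22 → 1
Fri 20:00 end RM24 → 0
Peak is 3, at Wed 00:00 (RM19, RM20, RM21).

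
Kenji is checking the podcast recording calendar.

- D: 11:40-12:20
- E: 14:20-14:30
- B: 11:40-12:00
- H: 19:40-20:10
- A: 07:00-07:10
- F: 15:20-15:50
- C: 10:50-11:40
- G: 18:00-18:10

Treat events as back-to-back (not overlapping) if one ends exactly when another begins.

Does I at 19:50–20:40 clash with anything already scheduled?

A: ends 07:10 at or before I starts 19:50 → clear.
C: ends 11:40 at or before I starts 19:50 → clear.
B: ends 12:00 at or before I starts 19:50 → clear.
D: ends 12:20 at or before I starts 19:50 → clear.
E: ends 14:30 at or before I starts 19:50 → clear.
F: ends 15:50 at or before I starts 19:50 → clear.
G: ends 18:10 at or before I starts 19:50 → clear.
H: starts 19:40 before I ends 20:40, and ends 20:10 after I starts 19:50 → overlap.
I overlaps H.

Yes — it overlaps H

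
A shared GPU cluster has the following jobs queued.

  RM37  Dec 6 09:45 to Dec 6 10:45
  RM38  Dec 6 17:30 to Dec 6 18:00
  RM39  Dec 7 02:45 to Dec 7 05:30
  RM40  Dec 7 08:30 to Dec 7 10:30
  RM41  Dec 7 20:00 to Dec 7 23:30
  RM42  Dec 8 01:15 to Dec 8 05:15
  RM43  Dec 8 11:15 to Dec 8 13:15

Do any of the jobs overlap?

No

Check each pair: they overlap iff neither finishes before the other starts.
Sorted by start: RM37, RM38, RM39, RM40, RM41, RM42, RM43.
RM38 starts after RM37 ends — done with RM37.
RM39 starts after RM38 ends — done with RM38.
RM40 starts after RM39 ends — done with RM39.
RM41 starts after RM40 ends — done with RM40.
RM42 starts after RM41 ends — done with RM41.
RM43 starts after RM42 ends.
Every pair is clear; the schedule has no overlaps.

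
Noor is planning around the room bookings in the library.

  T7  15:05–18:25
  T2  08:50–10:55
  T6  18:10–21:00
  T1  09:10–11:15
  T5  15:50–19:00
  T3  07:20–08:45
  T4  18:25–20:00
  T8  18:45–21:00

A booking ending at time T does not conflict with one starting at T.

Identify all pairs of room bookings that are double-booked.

T1 & T2, T4 & T5, T4 & T6, T4 & T8, T5 & T6, T5 & T7, T5 & T8, T6 & T7, T6 & T8

Check each pair: they overlap iff neither finishes before the other starts.
Sorted by start: T3, T2, T1, T7, T5, T6, T4, T8.
T2 starts after T3 ends, so T3 has no further overlaps.
T1 starts before T2 ends → T2 and T1 overlap.
T7 starts after T2 ends, so T2 has no further overlaps.
T7 starts after T1 ends, so T1 has no further overlaps.
T5 starts before T7 ends → T7 and T5 overlap.
T6 starts before T7 ends → T7 and T6 overlap.
T4 starts exactly when T7 ends (back-to-back, no overlap), so T7 has no further overlaps.
T6 starts before T5 ends → T5 and T6 overlap.
T4 starts before T5 ends → T5 and T4 overlap.
T8 starts before T5 ends → T5 and T8 overlap.
T4 starts before T6 ends → T6 and T4 overlap.
T8 starts before T6 ends → T6 and T8 overlap.
T8 starts before T4 ends → T4 and T8 overlap.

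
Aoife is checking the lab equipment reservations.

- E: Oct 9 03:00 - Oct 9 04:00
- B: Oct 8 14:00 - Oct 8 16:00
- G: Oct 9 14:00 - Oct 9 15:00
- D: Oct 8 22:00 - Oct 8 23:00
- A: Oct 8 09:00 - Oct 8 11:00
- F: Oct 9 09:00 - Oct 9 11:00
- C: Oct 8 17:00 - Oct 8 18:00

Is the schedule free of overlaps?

Yes

Two intervals overlap when each starts before the other ends.
Sorted by start: A, B, C, D, E, F, G.
B starts after A ends — done with A.
C starts after B ends — done with B.
D starts after C ends — done with C.
E starts after D ends — done with D.
F starts after E ends — done with E.
G starts after F ends.
Every pair is clear; the schedule has no overlaps.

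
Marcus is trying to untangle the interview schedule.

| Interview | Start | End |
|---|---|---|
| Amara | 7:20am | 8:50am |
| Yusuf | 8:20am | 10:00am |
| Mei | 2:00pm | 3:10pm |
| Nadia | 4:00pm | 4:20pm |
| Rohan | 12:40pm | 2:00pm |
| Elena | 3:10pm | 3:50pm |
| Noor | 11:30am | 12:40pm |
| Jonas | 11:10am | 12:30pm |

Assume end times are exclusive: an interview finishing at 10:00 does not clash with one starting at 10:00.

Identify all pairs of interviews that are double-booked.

Amara & Yusuf, Jonas & Noor

Check each pair: they overlap iff neither finishes before the other starts.
Sorted by start: Amara, Yusuf, Jonas, Noor, Rohan, Mei, Elena, Nadia.
Yusuf starts before Amara ends → Amara and Yusuf overlap.
Jonas starts after Amara ends, so nothing later overlaps Amara either.
Jonas starts after Yusuf ends, so nothing later overlaps Yusuf either.
Noor starts before Jonas ends → Jonas and Noor overlap.
Rohan starts after Jonas ends, so nothing later overlaps Jonas either.
Rohan starts exactly when Noor ends (back-to-back, no overlap), so nothing later overlaps Noor either.
Mei starts exactly when Rohan ends (back-to-back, no overlap), so nothing later overlaps Rohan either.
Elena starts exactly when Mei ends (back-to-back, no overlap), so nothing later overlaps Mei either.
Nadia starts after Elena ends.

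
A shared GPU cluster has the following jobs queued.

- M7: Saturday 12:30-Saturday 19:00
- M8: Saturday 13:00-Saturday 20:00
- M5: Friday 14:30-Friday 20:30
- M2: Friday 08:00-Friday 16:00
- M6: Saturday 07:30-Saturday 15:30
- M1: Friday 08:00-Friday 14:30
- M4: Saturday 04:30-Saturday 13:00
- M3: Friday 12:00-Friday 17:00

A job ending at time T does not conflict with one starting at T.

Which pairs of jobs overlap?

M1 & M2, M1 & M3, M2 & M3, M2 & M5, M3 & M5, M4 & M6, M4 & M7, M6 & M7, M6 & M8, M7 & M8

Two intervals overlap when each starts before the other ends.
Sorted by start: M1, M2, M3, M5, M4, M6, M7, M8.
M2 starts before M1 ends → M1 and M2 overlap.
M3 starts before M1 ends → M1 and M3 overlap.
M5 starts exactly when M1 ends (back-to-back, no overlap); M1 is clear from here.
M3 starts before M2 ends → M2 and M3 overlap.
M5 starts before M2 ends → M2 and M5 overlap.
M4 starts after M2 ends; M2 is clear from here.
M5 starts before M3 ends → M3 and M5 overlap.
M4 starts after M3 ends; M3 is clear from here.
M4 starts after M5 ends; M5 is clear from here.
M6 starts before M4 ends → M4 and M6 overlap.
M7 starts before M4 ends → M4 and M7 overlap.
M8 starts exactly when M4 ends (back-to-back, no overlap).
M7 starts before M6 ends → M6 and M7 overlap.
M8 starts before M6 ends → M6 and M8 overlap.
M8 starts before M7 ends → M7 and M8 overlap.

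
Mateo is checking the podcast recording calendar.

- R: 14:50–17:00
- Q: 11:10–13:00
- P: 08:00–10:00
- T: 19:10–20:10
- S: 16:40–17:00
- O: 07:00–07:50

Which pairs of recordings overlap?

Sorted by start: O, P, Q, R, S, T.
P starts after O ends, so O has no further overlaps.
Q starts after P ends, so P has no further overlaps.
R starts after Q ends, so Q has no further overlaps.
S starts before R ends → R and S overlap.
T starts after R ends.
T starts after S ends.

R & S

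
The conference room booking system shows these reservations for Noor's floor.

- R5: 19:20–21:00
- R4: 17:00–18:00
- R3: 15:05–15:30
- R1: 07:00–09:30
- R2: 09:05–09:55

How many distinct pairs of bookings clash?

1

Sorted by start: R1, R2, R3, R4, R5.
R2 starts before R1 ends → R1 and R2 overlap.
R3 starts after R1 ends, so R1 has no further overlaps.
R3 starts after R2 ends, so R2 has no further overlaps.
R4 starts after R3 ends, so R3 has no further overlaps.
R5 starts after R4 ends.
Overlapping pairs: R1 & R2 — 1 in total.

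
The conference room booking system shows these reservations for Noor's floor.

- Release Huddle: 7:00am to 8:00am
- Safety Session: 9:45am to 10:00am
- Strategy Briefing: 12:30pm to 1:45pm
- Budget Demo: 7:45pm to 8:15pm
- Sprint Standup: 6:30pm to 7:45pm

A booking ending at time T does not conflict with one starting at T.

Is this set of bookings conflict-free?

Sorted by start: Release Huddle, Safety Session, Strategy Briefing, Sprint Standup, Budget Demo.
Safety Session starts after Release Huddle ends; Release Huddle is clear from here.
Strategy Briefing starts after Safety Session ends; Safety Session is clear from here.
Sprint Standup starts after Strategy Briefing ends; Strategy Briefing is clear from here.
Budget Demo starts exactly when Sprint Standup ends (back-to-back, no overlap).
Every pair is clear; the schedule has no overlaps.

Yes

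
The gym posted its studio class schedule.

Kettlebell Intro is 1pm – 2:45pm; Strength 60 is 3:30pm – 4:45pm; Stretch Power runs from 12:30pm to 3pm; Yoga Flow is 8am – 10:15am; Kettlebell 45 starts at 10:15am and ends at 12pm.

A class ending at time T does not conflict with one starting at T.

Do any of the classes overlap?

Yes

Check each pair: they overlap iff neither finishes before the other starts.
Sorted by start: Yoga Flow, Kettlebell 45, Stretch Power, Kettlebell Intro, Strength 60.
Kettlebell 45 starts exactly when Yoga Flow ends (back-to-back, no overlap), so nothing later overlaps Yoga Flow either.
Stretch Power starts after Kettlebell 45 ends, so nothing later overlaps Kettlebell 45 either.
Kettlebell Intro starts before Stretch Power ends → Stretch Power and Kettlebell Intro overlap.
That's a conflict, so the schedule is not conflict-free.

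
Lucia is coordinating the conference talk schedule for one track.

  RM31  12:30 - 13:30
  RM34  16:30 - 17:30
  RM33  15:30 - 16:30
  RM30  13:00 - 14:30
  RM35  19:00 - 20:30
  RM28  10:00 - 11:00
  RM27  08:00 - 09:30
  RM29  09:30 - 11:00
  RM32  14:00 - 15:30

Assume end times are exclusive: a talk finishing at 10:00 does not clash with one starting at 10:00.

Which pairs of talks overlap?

Two intervals overlap when each starts before the other ends.
Sorted by start: RM27, RM29, RM28, RM31, RM30, RM32, RM33, RM34, RM35.
RM29 starts exactly when RM27 ends (back-to-back, no overlap) — done with RM27.
RM28 starts before RM29 ends → RM29 and RM28 overlap.
RM31 starts after RM29 ends — done with RM29.
RM31 starts after RM28 ends — done with RM28.
RM30 starts before RM31 ends → RM31 and RM30 overlap.
RM32 starts after RM31 ends — done with RM31.
RM32 starts before RM30 ends → RM30 and RM32 overlap.
RM33 starts after RM30 ends — done with RM30.
RM33 starts exactly when RM32 ends (back-to-back, no overlap) — done with RM32.
RM34 starts exactly when RM33 ends (back-to-back, no overlap) — done with RM33.
RM35 starts after RM34 ends.

RM28 & RM29, RM30 & RM31, RM30 & RM32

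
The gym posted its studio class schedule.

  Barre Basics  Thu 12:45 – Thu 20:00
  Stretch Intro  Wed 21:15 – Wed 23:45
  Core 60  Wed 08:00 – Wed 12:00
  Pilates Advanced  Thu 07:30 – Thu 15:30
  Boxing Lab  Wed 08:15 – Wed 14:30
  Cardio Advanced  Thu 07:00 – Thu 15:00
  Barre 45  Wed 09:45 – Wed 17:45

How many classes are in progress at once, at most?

Sort all start/end points and keep a running count:
Wed 08:00 start Core 60 → 1
Wed 08:15 start Boxing Lab → 2
Wed 09:45 start Barre 45 → 3
Wed 12:00 end Core 60 → 2
Wed 14:30 end Boxing Lab → 1
Wed 17:45 end Barre 45 → 0
Wed 21:15 start Stretch Intro → 1
Wed 23:45 end Stretch Intro → 0
Thu 07:00 start Cardio Advanced → 1
Thu 07:30 start Pilates Advanced → 2
Thu 12:45 start Barre Basics → 3
Thu 15:00 end Cardio Advanced → 2
Thu 15:30 end Pilates Advanced → 1
Thu 20:00 end Barre Basics → 0
Peak is 3, at Wed 09:45 (Barre 45, Boxing Lab, Core 60).

3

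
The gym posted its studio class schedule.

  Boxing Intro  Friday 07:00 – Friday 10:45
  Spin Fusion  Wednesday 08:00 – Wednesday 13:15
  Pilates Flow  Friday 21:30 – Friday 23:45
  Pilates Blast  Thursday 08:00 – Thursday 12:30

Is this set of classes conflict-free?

Check each pair: they overlap iff neither finishes before the other starts.
Sorted by start: Spin Fusion, Pilates Blast, Boxing Intro, Pilates Flow.
Pilates Blast starts after Spin Fusion ends, so nothing later overlaps Spin Fusion either.
Boxing Intro starts after Pilates Blast ends, so nothing later overlaps Pilates Blast either.
Pilates Flow starts after Boxing Intro ends.
Every pair is clear; the schedule has no overlaps.

Yes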